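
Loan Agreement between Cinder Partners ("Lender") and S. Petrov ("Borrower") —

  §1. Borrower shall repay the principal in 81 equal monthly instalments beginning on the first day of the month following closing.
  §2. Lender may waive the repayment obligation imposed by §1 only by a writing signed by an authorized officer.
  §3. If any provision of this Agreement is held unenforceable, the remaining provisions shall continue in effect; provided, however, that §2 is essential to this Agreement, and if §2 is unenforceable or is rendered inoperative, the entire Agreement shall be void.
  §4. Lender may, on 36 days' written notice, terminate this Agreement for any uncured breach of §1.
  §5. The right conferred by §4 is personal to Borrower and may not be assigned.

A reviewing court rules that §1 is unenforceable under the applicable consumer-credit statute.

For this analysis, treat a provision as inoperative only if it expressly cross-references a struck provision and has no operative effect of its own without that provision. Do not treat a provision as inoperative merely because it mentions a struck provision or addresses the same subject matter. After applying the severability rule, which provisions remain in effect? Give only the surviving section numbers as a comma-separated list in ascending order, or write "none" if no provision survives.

none

§1 is struck. §2 has no operative effect of its own apart from §1 and is therefore inoperative. §4 has no operative effect of its own apart from §1 and is therefore inoperative. The only function of §5 is the non-assignment of §4, so it cannot stand once §4 is removed. §3 makes §2 an essential term, and §2 has been rendered inoperative by the cascade; under §3, the entire Agreement is therefore void. No provision of the Agreement survives.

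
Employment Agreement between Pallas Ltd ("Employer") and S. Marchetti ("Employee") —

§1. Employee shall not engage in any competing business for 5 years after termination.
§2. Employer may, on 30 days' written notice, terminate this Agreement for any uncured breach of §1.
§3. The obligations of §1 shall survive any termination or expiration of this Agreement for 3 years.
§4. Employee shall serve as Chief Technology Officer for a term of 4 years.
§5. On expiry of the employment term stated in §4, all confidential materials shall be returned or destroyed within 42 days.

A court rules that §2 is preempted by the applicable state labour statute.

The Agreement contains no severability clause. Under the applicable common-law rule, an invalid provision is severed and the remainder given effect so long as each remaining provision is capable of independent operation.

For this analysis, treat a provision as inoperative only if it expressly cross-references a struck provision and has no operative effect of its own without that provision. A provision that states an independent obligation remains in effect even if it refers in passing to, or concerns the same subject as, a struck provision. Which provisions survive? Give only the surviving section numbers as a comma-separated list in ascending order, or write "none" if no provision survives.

1, 3, 4, 5

§2 is struck. No other provision's operative terms depend on §2. With no severability clause, the stated default rule severs what cannot stand and enforces each remaining provision that can operate on its own. That leaves §1, §3, §4, and §5 in effect.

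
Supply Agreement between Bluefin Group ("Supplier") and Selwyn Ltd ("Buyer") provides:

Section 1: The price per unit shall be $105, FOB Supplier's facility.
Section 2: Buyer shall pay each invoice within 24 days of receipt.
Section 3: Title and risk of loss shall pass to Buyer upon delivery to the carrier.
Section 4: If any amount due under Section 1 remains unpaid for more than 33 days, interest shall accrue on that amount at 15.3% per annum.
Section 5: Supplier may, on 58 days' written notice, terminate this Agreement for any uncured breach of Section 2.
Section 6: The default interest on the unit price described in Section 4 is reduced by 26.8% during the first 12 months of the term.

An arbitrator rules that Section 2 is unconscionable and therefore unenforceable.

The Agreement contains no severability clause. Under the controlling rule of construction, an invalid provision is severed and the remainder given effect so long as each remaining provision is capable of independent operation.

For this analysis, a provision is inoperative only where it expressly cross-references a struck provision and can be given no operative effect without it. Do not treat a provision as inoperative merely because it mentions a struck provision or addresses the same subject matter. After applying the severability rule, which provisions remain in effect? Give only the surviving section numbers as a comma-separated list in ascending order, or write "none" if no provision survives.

Section 2 is struck. Section 5 operates only by reference to Section 2, so it falls with Section 2. Under the stated default rule, only provisions that cannot operate independently fall away; the rest are enforced. That leaves Section 1, Section 3, Section 4, and Section 6 in effect.

1, 3, 4, 6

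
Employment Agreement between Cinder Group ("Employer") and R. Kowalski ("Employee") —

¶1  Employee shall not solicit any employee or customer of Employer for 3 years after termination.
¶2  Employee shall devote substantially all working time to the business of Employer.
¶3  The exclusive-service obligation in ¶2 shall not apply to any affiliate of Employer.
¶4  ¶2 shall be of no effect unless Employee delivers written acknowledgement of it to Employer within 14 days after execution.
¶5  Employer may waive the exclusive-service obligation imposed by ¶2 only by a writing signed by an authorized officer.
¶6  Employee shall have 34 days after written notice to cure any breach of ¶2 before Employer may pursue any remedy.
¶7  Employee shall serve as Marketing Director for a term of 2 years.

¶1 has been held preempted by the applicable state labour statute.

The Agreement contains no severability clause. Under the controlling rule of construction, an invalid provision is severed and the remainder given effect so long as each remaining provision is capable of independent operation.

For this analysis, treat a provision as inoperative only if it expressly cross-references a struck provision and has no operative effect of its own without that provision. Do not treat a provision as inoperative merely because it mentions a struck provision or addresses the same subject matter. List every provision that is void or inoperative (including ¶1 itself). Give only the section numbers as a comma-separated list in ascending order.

¶1 is struck. No other provision's operative terms depend on ¶1. With no severability clause, the stated default rule severs what cannot stand and enforces each remaining provision that can operate on its own. ¶2, ¶3, ¶4, ¶5, ¶6, and ¶7 remain in effect.

1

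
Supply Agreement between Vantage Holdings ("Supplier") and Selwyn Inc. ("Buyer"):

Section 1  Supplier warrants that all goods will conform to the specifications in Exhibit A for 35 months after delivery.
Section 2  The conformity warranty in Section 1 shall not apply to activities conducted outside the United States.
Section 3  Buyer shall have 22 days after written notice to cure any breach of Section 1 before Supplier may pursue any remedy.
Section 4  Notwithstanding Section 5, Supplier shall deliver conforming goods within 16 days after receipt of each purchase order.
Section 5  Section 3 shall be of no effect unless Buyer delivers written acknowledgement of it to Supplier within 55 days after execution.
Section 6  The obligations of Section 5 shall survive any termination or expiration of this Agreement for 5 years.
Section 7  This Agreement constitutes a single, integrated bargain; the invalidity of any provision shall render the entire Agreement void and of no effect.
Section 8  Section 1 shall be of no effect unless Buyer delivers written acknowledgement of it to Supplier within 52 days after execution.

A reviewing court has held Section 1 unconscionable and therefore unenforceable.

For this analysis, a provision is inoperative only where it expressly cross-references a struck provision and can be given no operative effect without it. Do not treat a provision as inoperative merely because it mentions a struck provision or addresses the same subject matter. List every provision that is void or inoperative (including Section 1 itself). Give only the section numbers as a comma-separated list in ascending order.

Section 1 is struck. The whole of Section 2 is the carve-out from the conformity warranty, defined by reference to Section 1, so Section 2 cannot stand once Section 1 is removed. Section 3 merely fixes the cure period for breach of Section 1; with Section 1 gone it has nothing to operate on and falls away. Section 8 has no operative effect of its own apart from Section 1 and is therefore inoperative. The only function of Section 5 is the acknowledgement condition for Section 3, so it cannot stand once Section 3 is removed. The only function of Section 6 is the survival period for Section 5, so it cannot stand once Section 5 is removed. Section 7 provides that the Agreement is not severable, so the invalidity of any one provision voids the entire Agreement. No provision of the Agreement survives.

1, 2, 3, 4, 5, 6, 7, 8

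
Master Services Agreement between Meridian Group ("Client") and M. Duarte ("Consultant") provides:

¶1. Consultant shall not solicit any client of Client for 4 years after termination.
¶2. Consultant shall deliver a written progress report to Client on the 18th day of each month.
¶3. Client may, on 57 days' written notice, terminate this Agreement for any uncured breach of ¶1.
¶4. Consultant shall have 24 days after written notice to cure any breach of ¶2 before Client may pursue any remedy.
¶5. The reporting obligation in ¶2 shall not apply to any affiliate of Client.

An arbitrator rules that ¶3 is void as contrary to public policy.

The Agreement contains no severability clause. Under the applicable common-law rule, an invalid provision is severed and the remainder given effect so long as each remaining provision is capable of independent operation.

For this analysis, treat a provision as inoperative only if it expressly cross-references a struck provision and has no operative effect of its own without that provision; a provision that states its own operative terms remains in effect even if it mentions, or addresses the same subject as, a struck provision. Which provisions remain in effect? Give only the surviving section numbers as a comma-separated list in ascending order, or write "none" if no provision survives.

1, 2, 4, 5

¶3 is struck. No other provision's operative terms depend on ¶3. With no severability clause, the stated default rule severs what cannot stand and enforces each remaining provision that can operate on its own. That leaves ¶1, ¶2, ¶4, and ¶5 in effect.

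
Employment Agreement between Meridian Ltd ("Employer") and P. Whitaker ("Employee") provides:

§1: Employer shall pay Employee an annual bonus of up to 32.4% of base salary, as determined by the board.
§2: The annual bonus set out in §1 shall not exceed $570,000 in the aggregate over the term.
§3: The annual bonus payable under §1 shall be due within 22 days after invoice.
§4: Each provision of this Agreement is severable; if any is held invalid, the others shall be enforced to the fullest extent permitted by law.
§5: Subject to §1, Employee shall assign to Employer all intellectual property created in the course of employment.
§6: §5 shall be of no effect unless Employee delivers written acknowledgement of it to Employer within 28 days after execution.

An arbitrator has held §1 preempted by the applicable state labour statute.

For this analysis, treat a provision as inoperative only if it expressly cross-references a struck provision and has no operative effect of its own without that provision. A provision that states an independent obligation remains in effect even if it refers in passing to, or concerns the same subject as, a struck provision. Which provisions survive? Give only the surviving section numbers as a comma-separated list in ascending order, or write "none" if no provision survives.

§1 is struck. The whole of §2 is the aggregate cap on the annual bonus, defined by reference to §1, so §2 cannot stand once §1 is removed. §3 does nothing except set the payment deadline for the annual bonus by reference to §1; with §1 gone it has no independent effect and is inoperative. §5 mentions §1 but its own obligation stands independently of §1, so §5 is not affected. §4 is a severability clause and preserves every provision that can still be given independent effect. That leaves §4, §5, and §6 in effect.

4, 5, 6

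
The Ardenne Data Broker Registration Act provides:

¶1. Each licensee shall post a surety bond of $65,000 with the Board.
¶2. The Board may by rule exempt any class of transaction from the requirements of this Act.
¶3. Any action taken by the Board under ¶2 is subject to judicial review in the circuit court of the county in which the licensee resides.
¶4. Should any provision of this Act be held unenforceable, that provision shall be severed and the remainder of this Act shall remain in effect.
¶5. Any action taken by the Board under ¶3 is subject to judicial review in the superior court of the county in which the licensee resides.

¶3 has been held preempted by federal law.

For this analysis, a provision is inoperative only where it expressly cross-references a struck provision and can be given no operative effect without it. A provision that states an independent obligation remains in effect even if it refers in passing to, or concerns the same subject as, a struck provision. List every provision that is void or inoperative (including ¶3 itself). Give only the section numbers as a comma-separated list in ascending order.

3, 5

¶3 is struck. ¶5 operates only by reference to ¶3, so it falls with ¶3. Under the severability clause in ¶4, the remaining provisions continue in force. ¶1, ¶2, and ¶4 remain in effect.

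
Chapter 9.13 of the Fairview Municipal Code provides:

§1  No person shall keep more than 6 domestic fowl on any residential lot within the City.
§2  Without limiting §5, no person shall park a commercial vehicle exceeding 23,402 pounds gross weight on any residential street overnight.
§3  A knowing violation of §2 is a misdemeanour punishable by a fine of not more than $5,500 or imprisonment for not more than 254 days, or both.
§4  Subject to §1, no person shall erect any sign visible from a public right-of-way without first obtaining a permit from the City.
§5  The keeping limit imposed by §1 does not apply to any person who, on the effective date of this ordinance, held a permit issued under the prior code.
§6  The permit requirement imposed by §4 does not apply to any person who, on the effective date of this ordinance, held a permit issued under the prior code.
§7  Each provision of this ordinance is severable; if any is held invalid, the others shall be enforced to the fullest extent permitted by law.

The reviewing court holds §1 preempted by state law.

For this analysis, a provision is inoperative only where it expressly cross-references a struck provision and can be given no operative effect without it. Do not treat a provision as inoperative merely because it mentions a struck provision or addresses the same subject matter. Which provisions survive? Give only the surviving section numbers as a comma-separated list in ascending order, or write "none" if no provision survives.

2, 3, 4, 6, 7

§1 is struck. §5 has no operative effect of its own apart from §1 and is therefore inoperative. Although §4 refers to §1, its operative terms do not depend on §1, so it remains in effect. §2 mentions §5 but its own obligation stands independently of §5, so §2 is not affected. Under the severability clause in §7, the remaining provisions continue in force. §2, §3, §4, §6, and §7 remain in effect.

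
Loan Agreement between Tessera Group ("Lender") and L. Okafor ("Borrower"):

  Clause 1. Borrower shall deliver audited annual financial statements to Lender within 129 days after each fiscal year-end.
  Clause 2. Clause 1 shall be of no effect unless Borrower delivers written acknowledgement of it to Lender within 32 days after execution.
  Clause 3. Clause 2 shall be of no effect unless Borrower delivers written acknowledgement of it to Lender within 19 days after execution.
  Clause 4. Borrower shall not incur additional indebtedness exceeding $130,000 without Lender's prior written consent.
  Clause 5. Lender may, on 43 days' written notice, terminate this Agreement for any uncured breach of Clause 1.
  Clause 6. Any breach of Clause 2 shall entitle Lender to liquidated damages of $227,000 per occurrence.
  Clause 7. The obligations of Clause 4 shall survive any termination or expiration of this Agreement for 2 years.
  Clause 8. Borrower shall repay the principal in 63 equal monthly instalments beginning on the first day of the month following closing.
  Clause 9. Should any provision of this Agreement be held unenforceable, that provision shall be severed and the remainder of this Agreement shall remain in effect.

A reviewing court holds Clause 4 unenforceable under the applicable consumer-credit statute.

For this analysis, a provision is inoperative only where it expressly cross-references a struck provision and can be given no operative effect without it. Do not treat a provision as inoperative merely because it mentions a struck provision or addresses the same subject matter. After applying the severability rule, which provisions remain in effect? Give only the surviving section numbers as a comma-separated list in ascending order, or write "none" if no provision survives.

Clause 4 is struck. Clause 7 has no operative effect of its own apart from Clause 4 and is therefore inoperative. Under the severability clause in Clause 9, the remaining provisions continue in force. That leaves Clause 1, Clause 2, Clause 3, Clause 5, Clause 6, Clause 8, and Clause 9 in effect.

1, 2, 3, 5, 6, 8, 9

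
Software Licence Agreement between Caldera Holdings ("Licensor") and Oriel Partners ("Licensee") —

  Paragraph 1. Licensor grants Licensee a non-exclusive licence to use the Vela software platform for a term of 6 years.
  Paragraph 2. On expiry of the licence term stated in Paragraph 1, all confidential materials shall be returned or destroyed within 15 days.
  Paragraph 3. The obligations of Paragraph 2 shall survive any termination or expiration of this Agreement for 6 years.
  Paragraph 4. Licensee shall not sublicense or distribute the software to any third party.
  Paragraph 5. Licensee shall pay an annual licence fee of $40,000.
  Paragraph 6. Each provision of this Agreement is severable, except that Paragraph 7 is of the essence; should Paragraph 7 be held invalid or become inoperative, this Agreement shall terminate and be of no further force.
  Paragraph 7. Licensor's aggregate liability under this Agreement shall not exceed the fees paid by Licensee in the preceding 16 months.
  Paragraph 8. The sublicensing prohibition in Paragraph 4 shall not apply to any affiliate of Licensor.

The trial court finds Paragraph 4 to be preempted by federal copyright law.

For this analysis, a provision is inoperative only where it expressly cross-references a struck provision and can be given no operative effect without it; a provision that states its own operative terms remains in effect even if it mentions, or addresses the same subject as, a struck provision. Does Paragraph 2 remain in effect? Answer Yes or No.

Paragraph 4 is struck. Paragraph 8 has no operative effect of its own apart from Paragraph 4 and is therefore inoperative. Paragraph 6 makes Paragraph 7 an essential term, but Paragraph 7 is unaffected, so the severability proviso in Paragraph 6 preserves the remaining provisions. The provisions still in force are Paragraph 1, Paragraph 2, Paragraph 3, Paragraph 5, Paragraph 6, and Paragraph 7. Paragraph 2 is among the surviving provisions, so the answer is yes.

Yes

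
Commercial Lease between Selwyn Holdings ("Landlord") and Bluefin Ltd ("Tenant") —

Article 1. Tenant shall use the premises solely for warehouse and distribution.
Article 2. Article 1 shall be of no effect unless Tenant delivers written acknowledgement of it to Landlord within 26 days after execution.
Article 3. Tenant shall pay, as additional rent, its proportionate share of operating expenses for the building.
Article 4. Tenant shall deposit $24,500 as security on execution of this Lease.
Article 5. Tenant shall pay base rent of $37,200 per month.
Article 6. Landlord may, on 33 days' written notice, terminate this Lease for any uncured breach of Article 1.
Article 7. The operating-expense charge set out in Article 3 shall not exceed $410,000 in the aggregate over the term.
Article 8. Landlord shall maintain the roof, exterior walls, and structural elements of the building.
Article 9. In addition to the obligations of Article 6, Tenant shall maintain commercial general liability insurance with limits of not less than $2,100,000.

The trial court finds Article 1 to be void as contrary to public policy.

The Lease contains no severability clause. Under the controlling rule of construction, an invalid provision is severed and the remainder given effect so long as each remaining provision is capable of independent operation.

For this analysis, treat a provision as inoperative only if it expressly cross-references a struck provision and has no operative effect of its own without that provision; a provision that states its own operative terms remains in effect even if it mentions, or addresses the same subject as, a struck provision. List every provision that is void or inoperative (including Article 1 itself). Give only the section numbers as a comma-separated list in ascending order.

Article 1 is struck. Article 2 merely fixes the acknowledgement condition for Article 1; with Article 1 gone it has nothing to operate on and falls away. Article 6 has no operative effect of its own apart from Article 1 and is therefore inoperative. Although Article 9 refers to Article 6, its operative terms do not depend on Article 6, so it remains in effect. Under the stated default rule, only provisions that cannot operate independently fall away; the rest are enforced. The provisions still in force are Article 3, Article 4, Article 5, Article 7, Article 8, and Article 9.

1, 2, 6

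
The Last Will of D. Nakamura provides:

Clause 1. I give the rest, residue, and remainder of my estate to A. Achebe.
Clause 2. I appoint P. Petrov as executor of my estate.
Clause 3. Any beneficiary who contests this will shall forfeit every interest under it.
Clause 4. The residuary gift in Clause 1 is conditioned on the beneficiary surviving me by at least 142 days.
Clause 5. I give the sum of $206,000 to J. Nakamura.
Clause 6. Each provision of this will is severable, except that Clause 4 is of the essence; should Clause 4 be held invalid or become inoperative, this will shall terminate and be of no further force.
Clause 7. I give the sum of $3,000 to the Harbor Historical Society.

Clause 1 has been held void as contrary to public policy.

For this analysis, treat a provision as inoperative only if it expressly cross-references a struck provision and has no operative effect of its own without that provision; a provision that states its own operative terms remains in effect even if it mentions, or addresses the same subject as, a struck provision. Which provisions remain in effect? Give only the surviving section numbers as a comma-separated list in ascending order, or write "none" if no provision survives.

none

Clause 1 is struck. The only function of Clause 4 is the survivorship condition on Clause 1, so it cannot stand once Clause 1 is removed. Clause 6 makes Clause 4 an essential term, and Clause 4 has been rendered inoperative by the cascade; under Clause 6, the entire will is therefore void. No provision of the will survives.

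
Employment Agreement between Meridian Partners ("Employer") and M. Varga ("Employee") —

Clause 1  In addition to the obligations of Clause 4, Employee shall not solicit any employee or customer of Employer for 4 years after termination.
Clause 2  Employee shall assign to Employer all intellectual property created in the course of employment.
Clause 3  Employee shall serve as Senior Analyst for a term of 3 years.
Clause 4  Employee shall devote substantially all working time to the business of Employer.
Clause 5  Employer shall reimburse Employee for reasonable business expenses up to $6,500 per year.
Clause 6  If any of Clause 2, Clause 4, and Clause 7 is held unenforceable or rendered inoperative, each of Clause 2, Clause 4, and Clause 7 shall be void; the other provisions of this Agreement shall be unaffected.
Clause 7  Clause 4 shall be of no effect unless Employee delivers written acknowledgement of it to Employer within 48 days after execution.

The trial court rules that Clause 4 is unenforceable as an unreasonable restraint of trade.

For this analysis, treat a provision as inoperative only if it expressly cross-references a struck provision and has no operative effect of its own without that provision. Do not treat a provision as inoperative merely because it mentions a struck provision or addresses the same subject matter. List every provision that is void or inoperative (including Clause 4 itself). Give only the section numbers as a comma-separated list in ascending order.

Clause 4 is struck. The only function of Clause 7 is the acknowledgement condition for Clause 4, so it cannot stand once Clause 4 is removed. Clause 1 mentions Clause 4 but its own obligation stands independently of Clause 4, so Clause 1 is not affected. Clause 6 declares Clause 2, Clause 4, and Clause 7 mutually dependent; since one of them has fallen, all of them are of no effect. That brings down Clause 2 as well. The remainder continues in force under Clause 6. That leaves Clause 1, Clause 3, Clause 5, and Clause 6 in effect.

2, 4, 7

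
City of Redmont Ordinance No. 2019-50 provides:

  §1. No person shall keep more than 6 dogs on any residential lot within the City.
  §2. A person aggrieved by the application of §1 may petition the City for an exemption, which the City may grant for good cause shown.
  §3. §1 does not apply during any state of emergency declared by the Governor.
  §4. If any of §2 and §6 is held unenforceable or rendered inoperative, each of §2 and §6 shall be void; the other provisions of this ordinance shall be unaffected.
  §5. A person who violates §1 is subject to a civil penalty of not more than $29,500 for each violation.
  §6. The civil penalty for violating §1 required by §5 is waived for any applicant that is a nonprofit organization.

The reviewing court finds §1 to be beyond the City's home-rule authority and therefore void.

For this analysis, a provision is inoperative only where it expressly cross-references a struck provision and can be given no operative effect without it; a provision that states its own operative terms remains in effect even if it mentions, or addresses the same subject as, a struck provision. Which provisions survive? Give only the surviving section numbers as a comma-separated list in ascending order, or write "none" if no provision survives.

4

§1 is struck. §2 merely fixes the exemption procedure for §1; with §1 gone it has nothing to operate on and falls away. §3 merely fixes the emergency suspension of §1; with §1 gone it has nothing to operate on and falls away. §5 has no operative effect of its own apart from §1 and is therefore inoperative. §6 operates only by reference to §5, so it falls with §5. §4 declares §2 and §6 mutually dependent; since one of them has fallen, all of them are of no effect. The remainder continues in force under §4. Only §4 remains in effect.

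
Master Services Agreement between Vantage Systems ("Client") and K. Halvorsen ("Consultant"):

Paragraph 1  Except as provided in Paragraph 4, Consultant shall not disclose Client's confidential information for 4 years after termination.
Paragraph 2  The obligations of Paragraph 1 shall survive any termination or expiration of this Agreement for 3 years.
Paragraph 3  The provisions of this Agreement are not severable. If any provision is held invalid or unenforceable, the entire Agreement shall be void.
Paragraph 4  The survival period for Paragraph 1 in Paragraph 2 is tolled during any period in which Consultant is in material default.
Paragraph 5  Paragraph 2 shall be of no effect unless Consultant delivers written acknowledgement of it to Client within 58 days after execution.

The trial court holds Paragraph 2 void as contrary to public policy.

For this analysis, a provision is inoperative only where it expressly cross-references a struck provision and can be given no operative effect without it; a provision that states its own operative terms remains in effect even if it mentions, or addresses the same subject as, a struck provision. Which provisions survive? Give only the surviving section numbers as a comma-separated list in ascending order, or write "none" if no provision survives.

none

Paragraph 2 is struck. The whole of Paragraph 4 is the tolling of the survival period for Paragraph 1, defined by reference to Paragraph 2, so Paragraph 4 cannot stand once Paragraph 2 is removed. Paragraph 5 operates only by reference to Paragraph 2, so it falls with Paragraph 2. Paragraph 3 provides that the Agreement is not severable, so the invalidity of any one provision voids the entire Agreement. No provision of the Agreement survives.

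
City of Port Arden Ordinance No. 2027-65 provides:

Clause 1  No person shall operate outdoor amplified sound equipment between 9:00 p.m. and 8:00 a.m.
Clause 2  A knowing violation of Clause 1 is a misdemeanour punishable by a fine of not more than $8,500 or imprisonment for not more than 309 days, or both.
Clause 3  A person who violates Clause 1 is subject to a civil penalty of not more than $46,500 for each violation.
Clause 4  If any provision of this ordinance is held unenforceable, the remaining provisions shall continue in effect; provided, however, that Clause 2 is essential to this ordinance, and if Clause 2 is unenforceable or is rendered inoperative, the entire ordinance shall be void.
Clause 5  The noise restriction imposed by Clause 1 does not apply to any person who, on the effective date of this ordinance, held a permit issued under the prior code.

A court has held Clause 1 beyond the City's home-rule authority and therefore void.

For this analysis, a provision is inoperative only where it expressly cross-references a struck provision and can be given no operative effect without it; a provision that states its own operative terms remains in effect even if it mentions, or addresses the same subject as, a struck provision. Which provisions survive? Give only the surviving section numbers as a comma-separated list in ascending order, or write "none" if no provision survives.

Clause 1 is struck. The only function of Clause 2 is the criminal penalty for violating Clause 1, so it cannot stand once Clause 1 is removed. Clause 3 has no operative effect of its own apart from Clause 1 and is therefore inoperative. Clause 5 operates only by reference to Clause 1, so it falls with Clause 1. Clause 4 makes Clause 2 an essential term, and Clause 2 has been rendered inoperative by the cascade; under Clause 4, the entire ordinance is therefore void. No provision of the ordinance survives.

none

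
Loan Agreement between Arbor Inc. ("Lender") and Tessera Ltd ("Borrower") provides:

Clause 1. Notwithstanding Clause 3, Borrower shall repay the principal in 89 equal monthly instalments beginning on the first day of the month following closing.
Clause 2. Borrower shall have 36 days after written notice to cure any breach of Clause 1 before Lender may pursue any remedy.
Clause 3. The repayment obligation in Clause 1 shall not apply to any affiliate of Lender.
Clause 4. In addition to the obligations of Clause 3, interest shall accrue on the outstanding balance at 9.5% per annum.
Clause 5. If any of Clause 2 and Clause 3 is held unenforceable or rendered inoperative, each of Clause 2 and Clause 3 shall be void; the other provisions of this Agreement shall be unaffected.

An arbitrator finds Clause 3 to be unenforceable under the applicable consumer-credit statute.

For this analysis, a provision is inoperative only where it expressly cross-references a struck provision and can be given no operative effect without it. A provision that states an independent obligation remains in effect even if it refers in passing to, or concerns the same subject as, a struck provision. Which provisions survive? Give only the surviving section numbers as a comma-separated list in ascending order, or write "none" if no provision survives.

Clause 3 is struck. Clause 1 mentions Clause 3 but its own obligation stands independently of Clause 3, so Clause 1 is not affected. Clause 4 mentions Clause 3 but its own obligation stands independently of Clause 3, so Clause 4 is not affected. No other provision's operative terms depend on Clause 3. Clause 5 declares Clause 2 and Clause 3 mutually dependent; since one of them has fallen, all of them are of no effect. That brings down Clause 2 as well. The remainder continues in force under Clause 5. That leaves Clause 1, Clause 4, and Clause 5 in effect.

1, 4, 5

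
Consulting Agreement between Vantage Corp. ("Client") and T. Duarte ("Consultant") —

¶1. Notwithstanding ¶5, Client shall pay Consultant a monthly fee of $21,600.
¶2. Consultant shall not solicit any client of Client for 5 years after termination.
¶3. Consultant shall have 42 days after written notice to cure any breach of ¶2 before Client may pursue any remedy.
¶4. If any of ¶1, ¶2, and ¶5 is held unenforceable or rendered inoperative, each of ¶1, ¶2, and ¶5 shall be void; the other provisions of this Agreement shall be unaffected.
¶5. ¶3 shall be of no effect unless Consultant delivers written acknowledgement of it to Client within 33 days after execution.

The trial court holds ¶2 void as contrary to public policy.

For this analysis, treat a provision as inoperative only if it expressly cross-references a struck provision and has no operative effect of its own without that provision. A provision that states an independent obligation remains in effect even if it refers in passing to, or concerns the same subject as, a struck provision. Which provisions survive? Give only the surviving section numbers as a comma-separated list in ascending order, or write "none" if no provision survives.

4

¶2 is struck. ¶3 operates only by reference to ¶2, so it falls with ¶2. ¶5 merely fixes the acknowledgement condition for ¶3; with ¶3 gone it has nothing to operate on and falls away. ¶4 declares ¶1, ¶2, and ¶5 mutually dependent; since one of them has fallen, all of them are of no effect. That brings down ¶1 as well. The remainder continues in force under ¶4. Only ¶4 remains in effect.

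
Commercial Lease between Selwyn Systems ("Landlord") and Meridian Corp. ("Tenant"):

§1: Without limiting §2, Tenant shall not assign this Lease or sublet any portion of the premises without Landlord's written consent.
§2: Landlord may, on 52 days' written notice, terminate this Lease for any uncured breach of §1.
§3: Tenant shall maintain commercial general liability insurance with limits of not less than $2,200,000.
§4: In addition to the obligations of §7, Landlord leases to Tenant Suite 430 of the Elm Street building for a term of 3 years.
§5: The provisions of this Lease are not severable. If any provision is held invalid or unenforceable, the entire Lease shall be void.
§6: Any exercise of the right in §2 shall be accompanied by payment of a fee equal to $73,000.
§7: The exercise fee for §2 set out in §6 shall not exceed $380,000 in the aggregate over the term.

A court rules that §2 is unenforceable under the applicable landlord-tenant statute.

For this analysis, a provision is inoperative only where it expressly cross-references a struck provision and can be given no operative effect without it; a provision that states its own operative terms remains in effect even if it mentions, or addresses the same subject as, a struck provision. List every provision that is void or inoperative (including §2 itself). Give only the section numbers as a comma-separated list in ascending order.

§2 is struck. §6 merely fixes the exercise fee for §2; with §2 gone it has nothing to operate on and falls away. §7 has no operative effect of its own apart from §6 and is therefore inoperative. §5 provides that the Lease is not severable, so the invalidity of any one provision voids the entire Lease. No provision of the Lease survives.

1, 2, 3, 4, 5, 6, 7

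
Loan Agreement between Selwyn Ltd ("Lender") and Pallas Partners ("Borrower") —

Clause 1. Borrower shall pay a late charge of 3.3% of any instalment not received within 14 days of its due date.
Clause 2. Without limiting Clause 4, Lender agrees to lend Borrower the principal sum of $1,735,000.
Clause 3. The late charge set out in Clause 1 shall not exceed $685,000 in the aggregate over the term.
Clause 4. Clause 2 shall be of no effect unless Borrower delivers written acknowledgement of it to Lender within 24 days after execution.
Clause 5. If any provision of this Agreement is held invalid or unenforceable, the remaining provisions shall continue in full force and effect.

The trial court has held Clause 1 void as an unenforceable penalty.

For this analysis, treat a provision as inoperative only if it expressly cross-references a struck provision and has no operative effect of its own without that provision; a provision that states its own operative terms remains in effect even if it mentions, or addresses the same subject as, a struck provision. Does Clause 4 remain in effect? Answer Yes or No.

Clause 1 is struck. Clause 3 does nothing except set the aggregate cap on the late charge by reference to Clause 1; with Clause 1 gone it has no independent effect and is inoperative. Under the severability clause in Clause 5, the remaining provisions continue in force. The provisions still in force are Clause 2, Clause 4, and Clause 5. Clause 4 is among the surviving provisions, so the answer is yes.

Yes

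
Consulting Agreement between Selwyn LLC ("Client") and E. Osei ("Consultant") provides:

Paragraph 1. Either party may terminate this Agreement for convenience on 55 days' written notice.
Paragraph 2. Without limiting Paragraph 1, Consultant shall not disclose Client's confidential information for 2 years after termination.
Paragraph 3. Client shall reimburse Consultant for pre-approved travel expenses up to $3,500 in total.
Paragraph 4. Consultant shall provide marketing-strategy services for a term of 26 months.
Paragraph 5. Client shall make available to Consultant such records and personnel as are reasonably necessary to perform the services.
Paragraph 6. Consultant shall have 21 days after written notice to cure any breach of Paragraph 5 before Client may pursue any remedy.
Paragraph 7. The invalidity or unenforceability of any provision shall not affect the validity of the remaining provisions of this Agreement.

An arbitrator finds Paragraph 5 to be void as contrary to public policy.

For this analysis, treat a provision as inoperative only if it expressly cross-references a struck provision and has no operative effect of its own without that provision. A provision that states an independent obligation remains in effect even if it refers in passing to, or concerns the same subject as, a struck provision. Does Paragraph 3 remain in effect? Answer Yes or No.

Yes

Paragraph 5 is struck. Paragraph 6 operates only by reference to Paragraph 5, so it falls with Paragraph 5. Under the severability clause in Paragraph 7, the remaining provisions continue in force. That leaves Paragraph 1, Paragraph 2, Paragraph 3, Paragraph 4, and Paragraph 7 in effect. Paragraph 3 is among the surviving provisions, so the answer is yes.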